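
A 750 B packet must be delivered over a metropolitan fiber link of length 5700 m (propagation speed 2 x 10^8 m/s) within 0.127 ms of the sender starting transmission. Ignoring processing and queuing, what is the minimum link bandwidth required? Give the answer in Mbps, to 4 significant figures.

60.91 Mbps

L = 6000 bits.
Propagation delay = 5700 / 200000000 = 0.0285 ms.
Transmission budget = 0.127 − 0.0285 = 0.0985 ms.
R ≥ L / t_tx = 6000 bits / 9.85e-05 s = 60.91 Mbps.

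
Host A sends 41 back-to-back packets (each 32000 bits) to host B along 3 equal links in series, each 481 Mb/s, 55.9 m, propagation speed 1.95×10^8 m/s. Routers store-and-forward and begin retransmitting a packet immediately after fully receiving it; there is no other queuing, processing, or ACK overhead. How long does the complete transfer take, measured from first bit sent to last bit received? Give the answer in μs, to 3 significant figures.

Per-hop transmission t_tx = L/R = 32000/481000000 = 66.5281 μs.
Per-hop propagation t_prop = 55.9/195000000 = 0.286667 μs.
Pipeline fill: first packet needs 3·t_tx to clear all hops; remaining 40 packets each add one t_tx.
Total = (3+41-1)·t_tx + 3·t_prop = 43·66.5281 + 3·0.286667 = 2860 μs.

2860 μs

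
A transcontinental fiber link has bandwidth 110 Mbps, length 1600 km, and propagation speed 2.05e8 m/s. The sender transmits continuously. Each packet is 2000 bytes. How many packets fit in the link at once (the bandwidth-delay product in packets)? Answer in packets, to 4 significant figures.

53.66 packets

Propagation delay = 1600000 / 2.05e+08 = 0.00780488 s.
BDP = R × t_prop = 110000000 × 0.00780488 = 858537 bits.
In packets of 16000 bits: 53.66 packets.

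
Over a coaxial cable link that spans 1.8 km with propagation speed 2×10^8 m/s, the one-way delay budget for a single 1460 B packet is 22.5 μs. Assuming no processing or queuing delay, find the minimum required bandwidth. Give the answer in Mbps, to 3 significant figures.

865 Mbps

L = 11680 bits.
Propagation delay = 1800 / 200000000 = 9 μs.
Transmission budget = 22.5 − 9 = 13.5 μs.
R ≥ L / t_tx = 11680 bits / 1.35e-05 s = 865 Mbps.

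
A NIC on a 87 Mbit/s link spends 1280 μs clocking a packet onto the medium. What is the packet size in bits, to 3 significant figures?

L = R × t_tx = 87000000 b/s × 0.00128 s = 111360 bits.

111000 bits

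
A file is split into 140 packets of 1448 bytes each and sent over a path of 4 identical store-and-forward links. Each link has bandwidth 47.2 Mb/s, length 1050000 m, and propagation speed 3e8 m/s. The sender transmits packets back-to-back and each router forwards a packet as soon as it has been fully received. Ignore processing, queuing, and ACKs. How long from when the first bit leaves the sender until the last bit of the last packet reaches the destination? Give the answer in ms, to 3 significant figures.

49.1 ms

Per-hop transmission t_tx = L/R = 11584/47200000 = 0.245424 ms.
Per-hop propagation t_prop = 1050000/300000000 = 3.5 ms.
Pipeline fill: first packet needs 4·t_tx to clear all hops; remaining 139 packets each add one t_tx.
Total = (4+140-1)·t_tx + 4·t_prop = 143·0.245424 + 4·3.5 = 49.1 ms.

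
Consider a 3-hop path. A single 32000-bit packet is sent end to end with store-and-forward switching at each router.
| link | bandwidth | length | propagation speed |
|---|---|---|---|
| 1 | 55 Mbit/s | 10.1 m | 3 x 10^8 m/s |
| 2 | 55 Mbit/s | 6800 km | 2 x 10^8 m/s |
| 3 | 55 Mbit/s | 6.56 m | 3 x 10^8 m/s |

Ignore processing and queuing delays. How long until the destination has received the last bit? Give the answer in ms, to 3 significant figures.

Transmission delay per hop = L/R = 32000/55000000 = 0.581818 ms; 3 hops → 1.74545 ms.
Propagation delays (d/s per hop): 3.36667e-05, 34, 2.18667e-05 ms; sum = 34.0001 ms.
End-to-end = 35.7 ms.

35.7 ms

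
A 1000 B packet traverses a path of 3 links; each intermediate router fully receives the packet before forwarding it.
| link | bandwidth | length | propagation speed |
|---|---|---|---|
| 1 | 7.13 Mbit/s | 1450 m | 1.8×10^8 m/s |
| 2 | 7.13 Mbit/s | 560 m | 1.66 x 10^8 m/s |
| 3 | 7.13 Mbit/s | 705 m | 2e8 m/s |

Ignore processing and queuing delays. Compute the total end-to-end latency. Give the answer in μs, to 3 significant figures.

3380 μs

L = 1000 × 8 = 8000 bits.
Transmission delay per hop = L/R = 8000/7130000 = 1122.02 μs; 3 hops → 3366.06 μs.
Propagation delays (d/s per hop): 8.05556, 3.37349, 3.525 μs; sum = 14.954 μs.
End-to-end = 3380 μs.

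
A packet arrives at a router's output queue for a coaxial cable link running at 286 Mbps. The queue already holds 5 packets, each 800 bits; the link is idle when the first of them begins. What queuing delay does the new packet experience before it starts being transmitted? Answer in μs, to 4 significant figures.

Each queued packet: L/R = 800/286000000 = 2.7972 μs.
5 queued → 13.986 μs.
Queuing delay = 13.99 μs.

13.99 μs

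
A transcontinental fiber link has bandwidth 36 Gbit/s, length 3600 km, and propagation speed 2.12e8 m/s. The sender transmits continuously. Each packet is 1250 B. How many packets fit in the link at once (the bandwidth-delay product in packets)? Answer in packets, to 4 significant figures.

61130 packets

Propagation delay = 3600000 / 212000000 = 0.0169811 s.
BDP = R × t_prop = 36000000000 × 0.0169811 = 611321000 bits.
In packets of 10000 bits: 61130 packets.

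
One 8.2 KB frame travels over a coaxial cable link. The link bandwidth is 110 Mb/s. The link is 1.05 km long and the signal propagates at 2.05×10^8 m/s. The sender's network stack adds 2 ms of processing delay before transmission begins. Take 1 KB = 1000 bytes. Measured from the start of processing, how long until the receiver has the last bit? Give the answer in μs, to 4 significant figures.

L = 65600 bits.
Transmission delay = L/R = 65600 / 110000000 = 596.364 μs.
Propagation delay = d/s = 1050 m / 2.05e+08 m/s = 5.12195 μs.
Plus processing delay 2 ms = 2000 μs.
Total = 2601 μs.

2601 μs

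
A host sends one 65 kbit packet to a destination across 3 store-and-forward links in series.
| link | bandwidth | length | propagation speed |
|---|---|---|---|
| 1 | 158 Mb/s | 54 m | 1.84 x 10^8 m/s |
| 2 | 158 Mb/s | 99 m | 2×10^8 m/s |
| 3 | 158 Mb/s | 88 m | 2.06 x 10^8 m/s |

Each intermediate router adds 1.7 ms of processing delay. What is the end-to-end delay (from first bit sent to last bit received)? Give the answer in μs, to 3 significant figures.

4640 μs

L = 65000 bits.
Transmission delay per hop = L/R = 65000/158000000 = 411.392 μs; 3 hops → 1234.18 μs.
Propagation delays (d/s per hop): 0.293478, 0.495, 0.427184 μs; sum = 1.21566 μs.
Processing at 2 router(s): 2 × 1.7 ms = 3400 μs.
End-to-end = 4640 μs.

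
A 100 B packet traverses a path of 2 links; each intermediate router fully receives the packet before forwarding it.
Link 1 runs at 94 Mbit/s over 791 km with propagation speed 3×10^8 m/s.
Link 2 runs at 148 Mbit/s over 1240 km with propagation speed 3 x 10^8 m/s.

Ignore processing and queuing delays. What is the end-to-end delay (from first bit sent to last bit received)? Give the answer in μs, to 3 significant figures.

L = 100 × 8 = 800 bits.
Transmission delays (L/R per hop): 8.51064, 5.40541 μs; sum = 13.916 μs.
Propagation delays (d/s per hop): 2636.67, 4133.33 μs; sum = 6770 μs.
End-to-end = 6780 μs.

6780 μs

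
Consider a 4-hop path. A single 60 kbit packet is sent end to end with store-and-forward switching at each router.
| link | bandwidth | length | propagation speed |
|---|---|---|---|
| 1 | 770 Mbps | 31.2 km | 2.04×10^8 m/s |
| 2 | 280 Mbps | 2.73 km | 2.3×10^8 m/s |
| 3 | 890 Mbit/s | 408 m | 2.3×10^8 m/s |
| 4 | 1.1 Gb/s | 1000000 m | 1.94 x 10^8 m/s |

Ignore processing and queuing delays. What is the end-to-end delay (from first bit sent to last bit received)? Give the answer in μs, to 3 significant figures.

L = 60000 bits.
Transmission delays (L/R per hop): 77.9221, 214.286, 67.4157, 54.5455 μs; sum = 414.169 μs.
Propagation delays (d/s per hop): 152.941, 11.8696, 1.77391, 5154.64 μs; sum = 5321.22 μs.
End-to-end = 5740 μs.

5740 μs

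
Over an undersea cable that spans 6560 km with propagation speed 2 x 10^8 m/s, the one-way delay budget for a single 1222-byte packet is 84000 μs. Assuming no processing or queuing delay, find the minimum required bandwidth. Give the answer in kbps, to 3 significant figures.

191 kbps

L = 9776 bits.
Propagation delay = 6560000 / 200000000 = 32800 μs.
Transmission budget = 84000 − 32800 = 51200 μs.
R ≥ L / t_tx = 9776 bits / 0.0512 s = 191 kbps.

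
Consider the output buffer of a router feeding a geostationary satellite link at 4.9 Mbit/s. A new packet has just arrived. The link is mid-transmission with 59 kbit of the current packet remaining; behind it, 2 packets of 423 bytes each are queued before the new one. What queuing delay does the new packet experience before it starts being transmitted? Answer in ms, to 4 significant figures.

Each queued packet: L/R = 3384/4900000 = 0.690612 ms.
2 queued → 1.38122 ms.
Plus remaining 59000 bits of current packet: 12.0408 ms.
Queuing delay = 13.42 ms.

13.42 ms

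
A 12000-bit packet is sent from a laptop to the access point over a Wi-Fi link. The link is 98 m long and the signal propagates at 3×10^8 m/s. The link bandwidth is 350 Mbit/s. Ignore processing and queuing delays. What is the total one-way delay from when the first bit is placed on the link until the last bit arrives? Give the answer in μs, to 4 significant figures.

34.61 μs

Transmission delay = L/R = 12000 / 350000000 = 34.2857 μs.
Propagation delay = d/s = 98 m / 300000000 m/s = 0.326667 μs.
Total = 34.61 μs.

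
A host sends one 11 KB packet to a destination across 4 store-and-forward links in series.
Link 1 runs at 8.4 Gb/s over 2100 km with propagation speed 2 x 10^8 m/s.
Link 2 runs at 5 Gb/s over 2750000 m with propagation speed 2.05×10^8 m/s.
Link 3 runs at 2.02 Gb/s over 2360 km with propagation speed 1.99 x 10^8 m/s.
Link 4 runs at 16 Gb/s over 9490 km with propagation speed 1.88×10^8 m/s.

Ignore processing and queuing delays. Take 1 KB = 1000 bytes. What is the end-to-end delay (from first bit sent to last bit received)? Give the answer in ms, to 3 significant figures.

86.3 ms

L = 88000 bits.
Transmission delays (L/R per hop): 0.0104762, 0.0176, 0.0435644, 0.0055 ms; sum = 0.0771405 ms.
Propagation delays (d/s per hop): 10.5, 13.4146, 11.8593, 50.4787 ms; sum = 86.2527 ms.
End-to-end = 86.3 ms.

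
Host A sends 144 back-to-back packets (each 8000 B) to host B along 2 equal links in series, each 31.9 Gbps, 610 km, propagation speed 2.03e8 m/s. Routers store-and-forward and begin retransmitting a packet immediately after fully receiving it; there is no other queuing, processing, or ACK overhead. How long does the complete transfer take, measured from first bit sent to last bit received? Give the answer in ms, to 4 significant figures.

6.301 ms

Per-hop transmission t_tx = L/R = 64000/31900000000 = 0.00200627 ms.
Per-hop propagation t_prop = 610000/2.03e+08 = 3.00493 ms.
Pipeline fill: first packet needs 2·t_tx to clear all hops; remaining 143 packets each add one t_tx.
Total = (2+144-1)·t_tx + 2·t_prop = 145·0.00200627 + 2·3.00493 = 6.301 ms.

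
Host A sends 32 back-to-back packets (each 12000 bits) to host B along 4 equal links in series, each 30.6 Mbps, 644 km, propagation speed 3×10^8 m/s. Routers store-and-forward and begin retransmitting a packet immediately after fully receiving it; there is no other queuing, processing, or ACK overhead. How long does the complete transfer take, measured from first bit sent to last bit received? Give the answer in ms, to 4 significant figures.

Per-hop transmission t_tx = L/R = 12000/30600000 = 0.392157 ms.
Per-hop propagation t_prop = 644000/300000000 = 2.14667 ms.
Pipeline fill: first packet needs 4·t_tx to clear all hops; remaining 31 packets each add one t_tx.
Total = (4+32-1)·t_tx + 4·t_prop = 35·0.392157 + 4·2.14667 = 22.31 ms.

22.31 ms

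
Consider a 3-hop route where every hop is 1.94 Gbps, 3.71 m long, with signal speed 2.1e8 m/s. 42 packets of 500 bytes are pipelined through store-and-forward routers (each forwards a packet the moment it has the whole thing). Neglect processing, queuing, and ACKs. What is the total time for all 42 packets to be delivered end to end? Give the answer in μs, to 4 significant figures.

Per-hop transmission t_tx = L/R = 4000/1940000000 = 2.06186 μs.
Per-hop propagation t_prop = 3.71/210000000 = 0.0176667 μs.
Pipeline fill: first packet needs 3·t_tx to clear all hops; remaining 41 packets each add one t_tx.
Total = (3+42-1)·t_tx + 3·t_prop = 44·2.06186 + 3·0.0176667 = 90.77 μs.

90.77 μs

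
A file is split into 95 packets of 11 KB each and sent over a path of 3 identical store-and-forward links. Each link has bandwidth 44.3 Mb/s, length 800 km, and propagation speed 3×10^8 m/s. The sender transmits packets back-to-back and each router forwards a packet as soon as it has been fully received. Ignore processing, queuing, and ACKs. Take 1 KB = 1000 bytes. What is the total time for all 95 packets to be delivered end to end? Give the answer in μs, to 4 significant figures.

200700 μs

Per-hop transmission t_tx = L/R = 88000/44300000 = 1986.46 μs.
Per-hop propagation t_prop = 800000/300000000 = 2666.67 μs.
Pipeline fill: first packet needs 3·t_tx to clear all hops; remaining 94 packets each add one t_tx.
Total = (3+95-1)·t_tx + 3·t_prop = 97·1986.46 + 3·2666.67 = 200700 μs.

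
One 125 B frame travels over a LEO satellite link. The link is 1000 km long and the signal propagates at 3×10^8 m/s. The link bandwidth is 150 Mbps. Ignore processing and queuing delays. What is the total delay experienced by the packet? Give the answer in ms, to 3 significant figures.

3.34 ms

L = 125 × 8 = 1000 bits.
Transmission delay = L/R = 1000 / 150000000 = 0.00666667 ms.
Propagation delay = d/s = 1000000 m / 300000000 m/s = 3.33333 ms.
Total = 3.34 ms.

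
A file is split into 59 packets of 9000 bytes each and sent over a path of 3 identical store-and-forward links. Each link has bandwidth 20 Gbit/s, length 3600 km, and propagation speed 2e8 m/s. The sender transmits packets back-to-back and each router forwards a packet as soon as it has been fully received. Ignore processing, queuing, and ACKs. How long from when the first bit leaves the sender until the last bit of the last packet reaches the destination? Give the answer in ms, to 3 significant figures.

54.2 ms

Per-hop transmission t_tx = L/R = 72000/20000000000 = 0.0036 ms.
Per-hop propagation t_prop = 3600000/200000000 = 18 ms.
Pipeline fill: first packet needs 3·t_tx to clear all hops; remaining 58 packets each add one t_tx.
Total = (3+59-1)·t_tx + 3·t_prop = 61·0.0036 + 3·18 = 54.2 ms.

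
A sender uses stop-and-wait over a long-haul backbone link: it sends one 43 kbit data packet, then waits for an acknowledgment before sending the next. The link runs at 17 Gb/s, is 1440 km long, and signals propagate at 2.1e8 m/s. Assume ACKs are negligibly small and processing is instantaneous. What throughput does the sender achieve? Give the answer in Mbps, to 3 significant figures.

t_tx = L/R = 43000/17000000000 = 2.52941e-06 s.
t_prop = 1440000/210000000 = 0.00685714 s; RTT = 0.0137143 s.
Cycle = t_tx + RTT = 0.0137168 s.
Throughput = L / cycle = 43000 / 0.0137168 = 3.13 Mbps.

3.13 Mbps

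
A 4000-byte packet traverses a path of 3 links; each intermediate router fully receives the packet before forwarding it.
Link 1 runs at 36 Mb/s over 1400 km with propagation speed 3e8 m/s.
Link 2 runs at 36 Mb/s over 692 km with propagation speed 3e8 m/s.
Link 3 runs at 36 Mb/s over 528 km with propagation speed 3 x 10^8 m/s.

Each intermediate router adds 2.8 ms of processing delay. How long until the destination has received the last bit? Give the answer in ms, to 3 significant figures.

17.0 ms

L = 4000 × 8 = 32000 bits.
Transmission delay per hop = L/R = 32000/36000000 = 0.888889 ms; 3 hops → 2.66667 ms.
Propagation delays (d/s per hop): 4.66667, 2.30667, 1.76 ms; sum = 8.73333 ms.
Processing at 2 router(s): 2 × 2.8 ms = 5.6 ms.
End-to-end = 17.0 ms.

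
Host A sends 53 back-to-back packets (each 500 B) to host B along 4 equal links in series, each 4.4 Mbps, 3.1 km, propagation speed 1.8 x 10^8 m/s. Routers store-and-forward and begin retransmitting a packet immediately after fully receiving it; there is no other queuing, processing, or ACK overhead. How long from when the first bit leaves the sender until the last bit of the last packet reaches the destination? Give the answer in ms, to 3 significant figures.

51.0 ms

Per-hop transmission t_tx = L/R = 4000/4400000 = 0.909091 ms.
Per-hop propagation t_prop = 3100/180000000 = 0.0172222 ms.
Pipeline fill: first packet needs 4·t_tx to clear all hops; remaining 52 packets each add one t_tx.
Total = (4+53-1)·t_tx + 4·t_prop = 56·0.909091 + 4·0.0172222 = 51.0 ms.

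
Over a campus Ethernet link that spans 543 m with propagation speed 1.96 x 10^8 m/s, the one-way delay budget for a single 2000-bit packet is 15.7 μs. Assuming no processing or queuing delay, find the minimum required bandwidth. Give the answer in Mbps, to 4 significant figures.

Propagation delay = 543 / 196000000 = 2.77041 μs.
Transmission budget = 15.7 − 2.77041 = 12.9296 μs.
R ≥ L / t_tx = 2000 bits / 1.29296e-05 s = 154.7 Mbps.

154.7 Mbps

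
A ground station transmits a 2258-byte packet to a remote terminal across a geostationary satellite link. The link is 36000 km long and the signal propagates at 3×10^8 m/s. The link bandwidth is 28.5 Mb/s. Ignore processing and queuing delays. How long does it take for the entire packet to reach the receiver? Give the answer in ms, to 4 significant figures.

120.6 ms

L = 2258 × 8 = 18064 bits.
Transmission delay = L/R = 18064 / 28500000 = 0.633825 ms.
Propagation delay = d/s = 36000000 m / 300000000 m/s = 120 ms.
Total = 120.6 ms.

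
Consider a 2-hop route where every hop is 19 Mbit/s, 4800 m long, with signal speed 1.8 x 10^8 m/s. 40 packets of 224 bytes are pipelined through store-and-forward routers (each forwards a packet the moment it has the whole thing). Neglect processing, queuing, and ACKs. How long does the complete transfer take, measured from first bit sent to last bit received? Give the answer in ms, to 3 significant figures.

Per-hop transmission t_tx = L/R = 1792/19000000 = 0.0943158 ms.
Per-hop propagation t_prop = 4800/180000000 = 0.0266667 ms.
Pipeline fill: first packet needs 2·t_tx to clear all hops; remaining 39 packets each add one t_tx.
Total = (2+40-1)·t_tx + 2·t_prop = 41·0.0943158 + 2·0.0266667 = 3.92 ms.

3.92 ms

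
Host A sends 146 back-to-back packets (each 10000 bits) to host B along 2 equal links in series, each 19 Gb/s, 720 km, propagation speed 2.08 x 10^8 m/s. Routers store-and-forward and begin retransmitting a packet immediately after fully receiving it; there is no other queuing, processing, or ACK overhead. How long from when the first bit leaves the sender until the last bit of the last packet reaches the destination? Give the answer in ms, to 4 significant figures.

Per-hop transmission t_tx = L/R = 10000/19000000000 = 0.000526316 ms.
Per-hop propagation t_prop = 720000/208000000 = 3.46154 ms.
Pipeline fill: first packet needs 2·t_tx to clear all hops; remaining 145 packets each add one t_tx.
Total = (2+146-1)·t_tx + 2·t_prop = 147·0.000526316 + 2·3.46154 = 7.000 ms.

7.000 ms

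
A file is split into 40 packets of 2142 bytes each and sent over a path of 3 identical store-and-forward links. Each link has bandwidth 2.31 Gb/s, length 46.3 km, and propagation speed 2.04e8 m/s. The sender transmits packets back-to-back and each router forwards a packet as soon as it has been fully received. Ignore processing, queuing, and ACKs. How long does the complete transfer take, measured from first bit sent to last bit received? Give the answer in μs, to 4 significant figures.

992.4 μs

Per-hop transmission t_tx = L/R = 17136/2310000000 = 7.41818 μs.
Per-hop propagation t_prop = 46300/204000000 = 226.961 μs.
Pipeline fill: first packet needs 3·t_tx to clear all hops; remaining 39 packets each add one t_tx.
Total = (3+40-1)·t_tx + 3·t_prop = 42·7.41818 + 3·226.961 = 992.4 μs.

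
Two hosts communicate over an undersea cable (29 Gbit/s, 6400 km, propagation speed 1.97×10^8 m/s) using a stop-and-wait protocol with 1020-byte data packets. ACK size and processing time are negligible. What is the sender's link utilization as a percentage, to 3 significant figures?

0.000433 %

t_tx = L/R = 8160/29000000000 = 2.81379e-07 s.
t_prop = 6400000/197000000 = 0.0324873 s; RTT = 0.0649746 s.
Cycle = t_tx + RTT = 0.0649749 s.
Utilization = t_tx / cycle = 2.81379e-07/0.0649749 = 0.000433 %.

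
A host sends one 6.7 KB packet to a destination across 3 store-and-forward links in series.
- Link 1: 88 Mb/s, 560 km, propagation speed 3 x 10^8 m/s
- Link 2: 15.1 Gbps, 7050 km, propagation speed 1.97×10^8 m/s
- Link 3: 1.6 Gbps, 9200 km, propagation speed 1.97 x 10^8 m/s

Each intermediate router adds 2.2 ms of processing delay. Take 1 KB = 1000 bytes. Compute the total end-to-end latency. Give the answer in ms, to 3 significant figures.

L = 53600 bits.
Transmission delays (L/R per hop): 0.609091, 0.00354967, 0.0335 ms; sum = 0.646141 ms.
Propagation delays (d/s per hop): 1.86667, 35.7868, 46.7005 ms; sum = 84.354 ms.
Processing at 2 router(s): 2 × 2.2 ms = 4.4 ms.
End-to-end = 89.4 ms.

89.4 ms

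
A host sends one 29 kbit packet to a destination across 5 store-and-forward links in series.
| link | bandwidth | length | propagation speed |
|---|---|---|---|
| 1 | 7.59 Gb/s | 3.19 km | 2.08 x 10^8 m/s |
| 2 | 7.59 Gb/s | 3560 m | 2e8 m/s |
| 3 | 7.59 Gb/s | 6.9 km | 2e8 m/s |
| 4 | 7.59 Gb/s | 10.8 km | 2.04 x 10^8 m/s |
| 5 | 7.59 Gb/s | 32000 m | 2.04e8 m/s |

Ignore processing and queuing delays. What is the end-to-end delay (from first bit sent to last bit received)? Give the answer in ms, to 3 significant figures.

L = 29000 bits.
Transmission delay per hop = L/R = 29000/7590000000 = 0.00382082 ms; 5 hops → 0.0191041 ms.
Propagation delays (d/s per hop): 0.0153365, 0.0178, 0.0345, 0.0529412, 0.156863 ms; sum = 0.27744 ms.
End-to-end = 0.297 ms.

0.297 ms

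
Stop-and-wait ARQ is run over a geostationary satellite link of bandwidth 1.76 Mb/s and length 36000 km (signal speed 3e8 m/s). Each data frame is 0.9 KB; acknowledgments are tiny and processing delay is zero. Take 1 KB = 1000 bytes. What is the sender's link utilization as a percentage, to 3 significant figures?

1.68 %

t_tx = L/R = 7200/1760000 = 0.00409091 s.
t_prop = 36000000/300000000 = 0.12 s; RTT = 0.24 s.
Cycle = t_tx + RTT = 0.244091 s.
Utilization = t_tx / cycle = 0.00409091/0.244091 = 1.68 %.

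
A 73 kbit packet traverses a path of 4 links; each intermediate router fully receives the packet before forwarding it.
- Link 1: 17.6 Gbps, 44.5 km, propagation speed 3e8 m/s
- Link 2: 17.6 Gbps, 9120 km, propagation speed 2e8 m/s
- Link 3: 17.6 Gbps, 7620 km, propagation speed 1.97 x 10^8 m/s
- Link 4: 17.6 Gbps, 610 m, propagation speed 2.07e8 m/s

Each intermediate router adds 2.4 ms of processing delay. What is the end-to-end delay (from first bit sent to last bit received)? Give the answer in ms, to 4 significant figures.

L = 73000 bits.
Transmission delay per hop = L/R = 73000/17600000000 = 0.00414773 ms; 4 hops → 0.0165909 ms.
Propagation delays (d/s per hop): 0.148333, 45.6, 38.6802, 0.00294686 ms; sum = 84.4315 ms.
Processing at 3 router(s): 3 × 2.4 ms = 7.2 ms.
End-to-end = 91.65 ms.

91.65 ms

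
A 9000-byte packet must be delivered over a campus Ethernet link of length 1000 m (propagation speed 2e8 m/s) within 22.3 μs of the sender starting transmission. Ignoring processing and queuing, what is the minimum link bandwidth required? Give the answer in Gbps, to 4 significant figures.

4.162 Gbps

L = 72000 bits.
Propagation delay = 1000 / 200000000 = 5 μs.
Transmission budget = 22.3 − 5 = 17.3 μs.
R ≥ L / t_tx = 72000 bits / 1.73e-05 s = 4.162 Gbps.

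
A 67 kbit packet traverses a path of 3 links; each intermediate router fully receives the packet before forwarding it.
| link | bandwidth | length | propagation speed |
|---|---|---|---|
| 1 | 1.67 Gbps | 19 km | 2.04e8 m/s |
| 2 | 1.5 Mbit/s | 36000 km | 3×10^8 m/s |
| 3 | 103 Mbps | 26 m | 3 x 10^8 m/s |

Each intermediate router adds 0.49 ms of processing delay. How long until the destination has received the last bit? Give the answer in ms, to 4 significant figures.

166.4 ms

L = 67000 bits.
Transmission delays (L/R per hop): 0.0401198, 44.6667, 0.650485 ms; sum = 45.3573 ms.
Propagation delays (d/s per hop): 0.0931373, 120, 8.66667e-05 ms; sum = 120.093 ms.
Processing at 2 router(s): 2 × 0.49 ms = 0.98 ms.
End-to-end = 166.4 ms.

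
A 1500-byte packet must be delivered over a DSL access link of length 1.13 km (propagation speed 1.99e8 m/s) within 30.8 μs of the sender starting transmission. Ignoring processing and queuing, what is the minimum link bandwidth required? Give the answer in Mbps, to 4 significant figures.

477.7 Mbps

L = 12000 bits.
Propagation delay = 1130 / 199000000 = 5.67839 μs.
Transmission budget = 30.8 − 5.67839 = 25.1216 μs.
R ≥ L / t_tx = 12000 bits / 2.51216e-05 s = 477.7 Mbps.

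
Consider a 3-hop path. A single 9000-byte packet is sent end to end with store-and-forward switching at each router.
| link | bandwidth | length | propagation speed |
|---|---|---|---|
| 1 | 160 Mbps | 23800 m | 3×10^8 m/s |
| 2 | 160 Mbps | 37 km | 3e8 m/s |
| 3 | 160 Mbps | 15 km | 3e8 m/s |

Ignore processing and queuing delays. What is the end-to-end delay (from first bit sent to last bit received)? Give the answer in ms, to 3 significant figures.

1.60 ms

L = 9000 × 8 = 72000 bits.
Transmission delay per hop = L/R = 72000/160000000 = 0.45 ms; 3 hops → 1.35 ms.
Propagation delays (d/s per hop): 0.0793333, 0.123333, 0.05 ms; sum = 0.252667 ms.
End-to-end = 1.60 ms.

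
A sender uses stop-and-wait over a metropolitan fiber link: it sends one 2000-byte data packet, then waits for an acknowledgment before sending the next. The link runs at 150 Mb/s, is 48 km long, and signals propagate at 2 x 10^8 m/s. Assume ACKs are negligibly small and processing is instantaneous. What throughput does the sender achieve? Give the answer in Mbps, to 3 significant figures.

27.3 Mbps

t_tx = L/R = 16000/150000000 = 0.000106667 s.
t_prop = 48000/200000000 = 0.00024 s; RTT = 0.00048 s.
Cycle = t_tx + RTT = 0.000586667 s.
Throughput = L / cycle = 16000 / 0.000586667 = 27.3 Mbps.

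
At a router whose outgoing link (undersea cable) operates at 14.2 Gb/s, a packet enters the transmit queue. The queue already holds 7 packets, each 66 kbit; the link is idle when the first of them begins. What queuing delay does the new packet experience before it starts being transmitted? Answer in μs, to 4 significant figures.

Each queued packet: L/R = 66000/14200000000 = 4.64789 μs.
7 queued → 32.5352 μs.
Queuing delay = 32.54 μs.

32.54 μs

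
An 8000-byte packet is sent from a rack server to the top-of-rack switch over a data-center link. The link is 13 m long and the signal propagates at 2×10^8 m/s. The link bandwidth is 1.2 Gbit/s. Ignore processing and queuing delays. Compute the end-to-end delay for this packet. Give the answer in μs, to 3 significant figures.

L = 8000 × 8 = 64000 bits.
Transmission delay = L/R = 64000 / 1200000000 = 53.3333 μs.
Propagation delay = d/s = 13 m / 200000000 m/s = 0.065 μs.
Total = 53.4 μs.

53.4 μs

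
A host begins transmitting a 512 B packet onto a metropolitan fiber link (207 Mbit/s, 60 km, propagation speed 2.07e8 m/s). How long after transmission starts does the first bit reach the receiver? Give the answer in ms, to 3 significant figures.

0.290 ms

First bit experiences only propagation delay: d/s = 60000/2.07e+08 = 0.290 ms.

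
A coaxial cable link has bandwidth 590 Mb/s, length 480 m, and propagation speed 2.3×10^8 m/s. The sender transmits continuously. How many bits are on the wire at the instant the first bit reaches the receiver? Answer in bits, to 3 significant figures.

1230 bits

Propagation delay = 480 / 2.3e+08 = 2.08696e-06 s.
BDP = R × t_prop = 590000000 × 2.08696e-06 = 1231.3 bits.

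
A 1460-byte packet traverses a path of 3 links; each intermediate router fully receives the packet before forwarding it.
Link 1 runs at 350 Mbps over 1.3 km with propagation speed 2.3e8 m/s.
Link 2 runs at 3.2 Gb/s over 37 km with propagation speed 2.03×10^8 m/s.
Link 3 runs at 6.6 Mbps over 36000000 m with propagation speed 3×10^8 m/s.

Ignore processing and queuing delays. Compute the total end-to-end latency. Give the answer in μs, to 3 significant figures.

L = 1460 × 8 = 11680 bits.
Transmission delays (L/R per hop): 33.3714, 3.65, 1769.7 μs; sum = 1806.72 μs.
Propagation delays (d/s per hop): 5.65217, 182.266, 120000 μs; sum = 120188 μs.
End-to-end = 122000 μs.

122000 μs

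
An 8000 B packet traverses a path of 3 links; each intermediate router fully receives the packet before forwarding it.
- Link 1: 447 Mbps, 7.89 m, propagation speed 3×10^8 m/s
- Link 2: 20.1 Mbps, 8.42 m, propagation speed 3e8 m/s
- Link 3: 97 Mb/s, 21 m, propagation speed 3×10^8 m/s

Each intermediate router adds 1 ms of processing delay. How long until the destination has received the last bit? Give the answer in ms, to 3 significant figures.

L = 8000 × 8 = 64000 bits.
Transmission delays (L/R per hop): 0.143177, 3.18408, 0.659794 ms; sum = 3.98705 ms.
Propagation delays (d/s per hop): 2.63e-05, 2.80667e-05, 7e-05 ms; sum = 0.000124367 ms.
Processing at 2 router(s): 2 × 1 ms = 2 ms.
End-to-end = 5.99 ms.

5.99 ms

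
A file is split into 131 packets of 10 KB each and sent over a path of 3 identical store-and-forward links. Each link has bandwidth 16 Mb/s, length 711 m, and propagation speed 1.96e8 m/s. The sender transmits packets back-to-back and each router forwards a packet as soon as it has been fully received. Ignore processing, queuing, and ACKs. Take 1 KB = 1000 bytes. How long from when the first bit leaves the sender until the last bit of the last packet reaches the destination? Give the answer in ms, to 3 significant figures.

Per-hop transmission t_tx = L/R = 80000/16000000 = 5 ms.
Per-hop propagation t_prop = 711/196000000 = 0.00362755 ms.
Pipeline fill: first packet needs 3·t_tx to clear all hops; remaining 130 packets each add one t_tx.
Total = (3+131-1)·t_tx + 3·t_prop = 133·5 + 3·0.00362755 = 665 ms.

665 ms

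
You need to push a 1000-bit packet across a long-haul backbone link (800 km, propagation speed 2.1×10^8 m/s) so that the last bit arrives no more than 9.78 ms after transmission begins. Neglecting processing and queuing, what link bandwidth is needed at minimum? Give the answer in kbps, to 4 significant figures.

167.5 kbps

Propagation delay = 800000 / 210000000 = 3.80952 ms.
Transmission budget = 9.78 − 3.80952 = 5.97048 ms.
R ≥ L / t_tx = 1000 bits / 0.00597048 s = 167.5 kbps.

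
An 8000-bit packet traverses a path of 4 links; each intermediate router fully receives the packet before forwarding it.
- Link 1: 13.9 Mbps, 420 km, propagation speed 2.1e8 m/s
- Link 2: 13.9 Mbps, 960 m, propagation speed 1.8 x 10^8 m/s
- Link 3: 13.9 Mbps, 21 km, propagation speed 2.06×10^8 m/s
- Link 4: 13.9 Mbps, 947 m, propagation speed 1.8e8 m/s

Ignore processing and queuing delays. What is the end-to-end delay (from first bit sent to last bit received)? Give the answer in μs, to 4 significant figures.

Transmission delay per hop = L/R = 8000/13900000 = 575.54 μs; 4 hops → 2302.16 μs.
Propagation delays (d/s per hop): 2000, 5.33333, 101.942, 5.26111 μs; sum = 2112.54 μs.
End-to-end = 4415 μs.

4415 μs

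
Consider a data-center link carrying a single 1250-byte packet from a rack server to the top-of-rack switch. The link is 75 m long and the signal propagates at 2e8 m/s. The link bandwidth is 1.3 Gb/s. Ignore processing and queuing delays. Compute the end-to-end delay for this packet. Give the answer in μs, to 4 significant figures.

L = 1250 × 8 = 10000 bits.
Transmission delay = L/R = 10000 / 1300000000 = 7.69231 μs.
Propagation delay = d/s = 75 m / 200000000 m/s = 0.375 μs.
Total = 8.067 μs.

8.067 μs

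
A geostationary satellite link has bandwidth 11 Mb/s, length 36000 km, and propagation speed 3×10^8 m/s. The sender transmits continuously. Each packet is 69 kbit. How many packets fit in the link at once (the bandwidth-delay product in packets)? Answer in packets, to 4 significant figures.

Propagation delay = 36000000 / 300000000 = 0.12 s.
BDP = R × t_prop = 11000000 × 0.12 = 1320000 bits.
In packets of 69000 bits: 19.13 packets.

19.13 packets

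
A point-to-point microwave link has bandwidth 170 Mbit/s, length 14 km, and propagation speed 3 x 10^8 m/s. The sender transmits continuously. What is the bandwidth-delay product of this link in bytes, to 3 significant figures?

992 bytes

Propagation delay = 14000 / 300000000 = 4.66667e-05 s.
BDP = R × t_prop = 170000000 × 4.66667e-05 = 7933.33 bits.
In bytes: 7933.33/8 = 992 bytes.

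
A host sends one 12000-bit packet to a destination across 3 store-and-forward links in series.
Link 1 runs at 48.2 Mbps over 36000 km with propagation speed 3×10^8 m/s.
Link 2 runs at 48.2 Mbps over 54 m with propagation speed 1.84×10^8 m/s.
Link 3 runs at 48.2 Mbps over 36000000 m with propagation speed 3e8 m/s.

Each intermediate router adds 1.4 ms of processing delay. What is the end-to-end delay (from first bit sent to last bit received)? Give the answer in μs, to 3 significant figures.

244000 μs

Transmission delay per hop = L/R = 12000/48200000 = 248.963 μs; 3 hops → 746.888 μs.
Propagation delays (d/s per hop): 120000, 0.293478, 120000 μs; sum = 240000 μs.
Processing at 2 router(s): 2 × 1.4 ms = 2800 μs.
End-to-end = 244000 μs.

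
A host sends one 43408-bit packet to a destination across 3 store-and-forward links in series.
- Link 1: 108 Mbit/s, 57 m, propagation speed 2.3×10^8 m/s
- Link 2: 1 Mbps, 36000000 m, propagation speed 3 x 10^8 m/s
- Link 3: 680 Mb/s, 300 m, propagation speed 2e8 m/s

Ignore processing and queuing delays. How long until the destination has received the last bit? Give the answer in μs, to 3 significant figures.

Transmission delays (L/R per hop): 401.926, 43408, 63.8353 μs; sum = 43873.8 μs.
Propagation delays (d/s per hop): 0.247826, 120000, 1.5 μs; sum = 120002 μs.
End-to-end = 164000 μs.

164000 μs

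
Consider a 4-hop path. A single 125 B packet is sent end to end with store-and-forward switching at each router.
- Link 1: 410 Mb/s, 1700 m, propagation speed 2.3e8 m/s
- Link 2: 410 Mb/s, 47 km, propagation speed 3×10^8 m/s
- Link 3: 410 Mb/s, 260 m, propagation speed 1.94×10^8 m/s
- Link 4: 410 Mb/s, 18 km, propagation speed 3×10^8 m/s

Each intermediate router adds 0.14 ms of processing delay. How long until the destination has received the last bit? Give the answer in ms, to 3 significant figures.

L = 125 × 8 = 1000 bits.
Transmission delay per hop = L/R = 1000/410000000 = 0.00243902 ms; 4 hops → 0.0097561 ms.
Propagation delays (d/s per hop): 0.0073913, 0.156667, 0.00134021, 0.06 ms; sum = 0.225398 ms.
Processing at 3 router(s): 3 × 0.14 ms = 0.42 ms.
End-to-end = 0.655 ms.

0.655 ms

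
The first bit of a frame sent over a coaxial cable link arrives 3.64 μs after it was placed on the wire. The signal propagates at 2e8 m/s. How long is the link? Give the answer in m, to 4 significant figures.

d = s × t_prop = 200000000 × 3.64e-06 = 728.0 m.

728.0 m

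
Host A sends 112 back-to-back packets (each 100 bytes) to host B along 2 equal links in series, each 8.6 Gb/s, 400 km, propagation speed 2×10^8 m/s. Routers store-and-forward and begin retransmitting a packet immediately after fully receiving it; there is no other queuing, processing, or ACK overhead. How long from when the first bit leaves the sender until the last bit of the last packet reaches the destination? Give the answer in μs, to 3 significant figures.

Per-hop transmission t_tx = L/R = 800/8600000000 = 0.0930233 μs.
Per-hop propagation t_prop = 400000/200000000 = 2000 μs.
Pipeline fill: first packet needs 2·t_tx to clear all hops; remaining 111 packets each add one t_tx.
Total = (2+112-1)·t_tx + 2·t_prop = 113·0.0930233 + 2·2000 = 4010 μs.

4010 μs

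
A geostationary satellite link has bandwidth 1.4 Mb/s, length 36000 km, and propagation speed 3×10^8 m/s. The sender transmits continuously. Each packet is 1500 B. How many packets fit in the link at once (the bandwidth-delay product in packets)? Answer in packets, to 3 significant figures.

Propagation delay = 36000000 / 300000000 = 0.12 s.
BDP = R × t_prop = 1400000 × 0.12 = 168000 bits.
In packets of 12000 bits: 14.0 packets.

14.0 packets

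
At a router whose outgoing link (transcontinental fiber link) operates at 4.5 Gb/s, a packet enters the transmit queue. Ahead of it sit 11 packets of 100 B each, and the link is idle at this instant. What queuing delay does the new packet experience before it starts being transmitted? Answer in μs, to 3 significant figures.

1.96 μs

Each queued packet: L/R = 800/4500000000 = 0.177778 μs.
11 queued → 1.95556 μs.
Queuing delay = 1.96 μs.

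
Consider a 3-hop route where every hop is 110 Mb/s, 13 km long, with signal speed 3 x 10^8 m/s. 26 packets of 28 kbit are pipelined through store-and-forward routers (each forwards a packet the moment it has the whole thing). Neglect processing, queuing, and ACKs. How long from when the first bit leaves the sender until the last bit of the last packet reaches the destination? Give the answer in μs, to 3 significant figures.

Per-hop transmission t_tx = L/R = 28000/110000000 = 254.545 μs.
Per-hop propagation t_prop = 13000/300000000 = 43.3333 μs.
Pipeline fill: first packet needs 3·t_tx to clear all hops; remaining 25 packets each add one t_tx.
Total = (3+26-1)·t_tx + 3·t_prop = 28·254.545 + 3·43.3333 = 7260 μs.

7260 μs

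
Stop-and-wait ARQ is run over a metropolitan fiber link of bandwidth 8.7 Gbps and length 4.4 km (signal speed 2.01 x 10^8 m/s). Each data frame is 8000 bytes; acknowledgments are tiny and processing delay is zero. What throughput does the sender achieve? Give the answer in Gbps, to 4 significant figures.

t_tx = L/R = 64000/8700000000 = 7.35632e-06 s.
t_prop = 4400/2.01e+08 = 2.18905e-05 s; RTT = 4.37811e-05 s.
Cycle = t_tx + RTT = 5.11374e-05 s.
Throughput = L / cycle = 64000 / 5.11374e-05 = 1.252 Gbps.

1.252 Gbps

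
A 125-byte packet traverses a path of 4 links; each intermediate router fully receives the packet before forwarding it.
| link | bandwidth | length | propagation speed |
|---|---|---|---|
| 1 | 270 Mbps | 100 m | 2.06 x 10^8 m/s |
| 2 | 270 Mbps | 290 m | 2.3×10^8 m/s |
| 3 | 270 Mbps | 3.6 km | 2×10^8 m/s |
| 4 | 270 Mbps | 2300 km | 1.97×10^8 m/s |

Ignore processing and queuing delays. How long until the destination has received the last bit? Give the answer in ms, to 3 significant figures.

L = 125 × 8 = 1000 bits.
Transmission delay per hop = L/R = 1000/270000000 = 0.0037037 ms; 4 hops → 0.0148148 ms.
Propagation delays (d/s per hop): 0.000485437, 0.00126087, 0.018, 11.6751 ms; sum = 11.6949 ms.
End-to-end = 11.7 ms.

11.7 ms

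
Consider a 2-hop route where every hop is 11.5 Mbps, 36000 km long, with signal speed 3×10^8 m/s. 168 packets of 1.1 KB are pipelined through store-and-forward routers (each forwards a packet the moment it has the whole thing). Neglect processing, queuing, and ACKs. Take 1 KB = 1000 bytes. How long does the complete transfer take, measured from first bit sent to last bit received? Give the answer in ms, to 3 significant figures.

Per-hop transmission t_tx = L/R = 8800/11500000 = 0.765217 ms.
Per-hop propagation t_prop = 36000000/300000000 = 120 ms.
Pipeline fill: first packet needs 2·t_tx to clear all hops; remaining 167 packets each add one t_tx.
Total = (2+168-1)·t_tx + 2·t_prop = 169·0.765217 + 2·120 = 369 ms.

369 ms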